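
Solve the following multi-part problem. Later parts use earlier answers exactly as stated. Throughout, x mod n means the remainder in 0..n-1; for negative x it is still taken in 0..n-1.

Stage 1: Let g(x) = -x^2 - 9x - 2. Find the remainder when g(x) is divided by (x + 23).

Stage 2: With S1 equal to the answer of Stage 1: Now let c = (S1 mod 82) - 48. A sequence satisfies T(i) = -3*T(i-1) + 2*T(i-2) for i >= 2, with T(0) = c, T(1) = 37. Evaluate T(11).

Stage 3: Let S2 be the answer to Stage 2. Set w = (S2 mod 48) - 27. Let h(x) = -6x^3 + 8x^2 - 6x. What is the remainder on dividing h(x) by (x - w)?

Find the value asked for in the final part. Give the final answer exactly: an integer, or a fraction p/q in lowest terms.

536

Stage 1: remainder = value at the root: -1*(-23)^2 - 9*(-23)^1 - 2 = (-529) + (207) + (-2) = -324; answer -324
Stage 2: S1 = -324; c = -44; T(2) = -3*(37) + 2*(-44) = -199; iterating: T(2)=-199, T(3)=671, T(4)=-2411, T(5)=8575, T(6)=-30547, T(7)=108791, T(8)=-387467, T(9)=1379983, T(10)=-4914883, T(11)=17504615; answer 17504615
Stage 3: S2 = 17504615; w = -4; remainder = value at the root: -6*(-4)^3 + 8*(-4)^2 - 6*(-4)^1 = (384) + (128) + (24) = 536; answer 536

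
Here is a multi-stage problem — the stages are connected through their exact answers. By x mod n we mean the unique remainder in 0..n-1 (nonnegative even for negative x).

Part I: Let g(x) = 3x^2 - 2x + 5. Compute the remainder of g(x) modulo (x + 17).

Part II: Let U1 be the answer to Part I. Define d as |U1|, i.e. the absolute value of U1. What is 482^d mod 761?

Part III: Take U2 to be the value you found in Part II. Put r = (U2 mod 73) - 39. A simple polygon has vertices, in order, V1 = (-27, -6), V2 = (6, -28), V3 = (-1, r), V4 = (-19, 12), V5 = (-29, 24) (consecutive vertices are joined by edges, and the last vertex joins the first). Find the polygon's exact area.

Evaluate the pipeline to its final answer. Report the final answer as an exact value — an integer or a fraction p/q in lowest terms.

1891/2

Part I: remainder = value at the root: 3*(-17)^2 - 2*(-17)^1 + 5 = (867) + (34) + (5) = 906; answer 906
Part II: U1 = 906; d = 906; squarings mod 761: 482^1=482, 482^2=219, 482^4=18, 482^8=324, 482^16=719, 482^32=242, 482^64=728, 482^128=328, 482^256=283, 482^512=184; 482^906 = 482^2 * 482^8 * 482^128 * 482^256 * 482^512 = 421 (mod 761); answer 421
Part III: U2 = 421; r = 17; cross terms: (-27*-28 - 6*-6)=792, (6*17 - -1*-28)=74, (-1*12 - -19*17)=311, (-19*24 - -29*12)=-108, (-29*-6 - -27*24)=822; twice the area = |1891| = 1891; area = 1891/2; answer 1891/2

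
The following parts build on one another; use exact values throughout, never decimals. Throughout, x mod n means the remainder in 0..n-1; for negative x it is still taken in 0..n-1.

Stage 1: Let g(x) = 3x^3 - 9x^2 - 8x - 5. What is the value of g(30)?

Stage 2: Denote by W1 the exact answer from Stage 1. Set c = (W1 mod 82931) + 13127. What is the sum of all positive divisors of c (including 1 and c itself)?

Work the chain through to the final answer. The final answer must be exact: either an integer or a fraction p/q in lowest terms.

Stage 1: 3*(30)^3 - 9*(30)^2 - 8*(30)^1 - 5 = (81000) + (-8100) + (-240) + (-5) = 72655; answer 72655
Stage 2: W1 = 72655; c = 85782; 85782 = 2 * 3 * 17 * 29^2; sigma = (1 + 2) * (1 + 3) * (1 + 17) * (1 + 29 + 841) = 3 * 4 * 18 * 871 = 188136; answer 188136

188136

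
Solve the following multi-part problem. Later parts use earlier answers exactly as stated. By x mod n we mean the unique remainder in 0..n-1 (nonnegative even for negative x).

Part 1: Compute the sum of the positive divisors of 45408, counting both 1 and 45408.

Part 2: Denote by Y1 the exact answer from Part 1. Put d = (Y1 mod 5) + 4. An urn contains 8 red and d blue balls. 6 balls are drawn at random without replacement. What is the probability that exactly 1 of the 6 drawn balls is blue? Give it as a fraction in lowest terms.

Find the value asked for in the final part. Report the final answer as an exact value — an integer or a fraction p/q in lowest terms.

Part 1: 45408 = 2^5 * 3 * 11 * 43; sigma = (1 + 2 + 4 + 8 + 16 + 32) * (1 + 3) * (1 + 11) * (1 + 43) = 63 * 4 * 12 * 44 = 133056; answer 133056
Part 2: Y1 = 133056; d = 5; total draws C(13,6) = 1716; favorable C(5,1)*C(8,5) = 280; P = 70/429; answer 70/429

70/429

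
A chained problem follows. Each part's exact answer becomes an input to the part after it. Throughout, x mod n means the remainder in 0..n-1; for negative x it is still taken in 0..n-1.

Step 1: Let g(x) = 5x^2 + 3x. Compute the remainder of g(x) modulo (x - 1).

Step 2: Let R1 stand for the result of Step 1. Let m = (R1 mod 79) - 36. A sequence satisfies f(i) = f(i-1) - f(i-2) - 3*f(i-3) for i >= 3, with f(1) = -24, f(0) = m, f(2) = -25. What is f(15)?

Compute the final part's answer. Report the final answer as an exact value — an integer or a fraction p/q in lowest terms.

-30001

Step 1: remainder = value at the root: 5*(1)^2 + 3*(1)^1 = (5) + (3) = 8; answer 8
Step 2: R1 = 8; m = -28; f(3) = 1*(-25) - 1*(-24) - 3*(-28) = 83; iterating: f(3)=83, f(4)=180, f(5)=172, f(6)=-257, f(7)=-969, f(8)=-1228, f(9)=512, f(10)=4647, f(11)=7819, f(12)=1636, f(13)=-20124, f(14)=-45217, f(15)=-30001; answer -30001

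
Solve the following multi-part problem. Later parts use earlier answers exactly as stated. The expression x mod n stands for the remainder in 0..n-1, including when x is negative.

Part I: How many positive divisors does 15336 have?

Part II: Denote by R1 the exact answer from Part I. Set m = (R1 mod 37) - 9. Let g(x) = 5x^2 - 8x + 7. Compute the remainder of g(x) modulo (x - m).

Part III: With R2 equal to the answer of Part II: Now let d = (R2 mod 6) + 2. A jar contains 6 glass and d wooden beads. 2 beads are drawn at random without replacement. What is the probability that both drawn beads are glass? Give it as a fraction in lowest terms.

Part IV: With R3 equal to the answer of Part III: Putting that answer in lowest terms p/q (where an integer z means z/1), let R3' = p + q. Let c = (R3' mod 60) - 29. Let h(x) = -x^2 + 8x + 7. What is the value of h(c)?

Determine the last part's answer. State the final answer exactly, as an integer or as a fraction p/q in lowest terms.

Part I: 15336 = 2^3 * 3^3 * 71; number of divisors = (3+1) * (3+1) * (1+1) = 32; answer 32
Part II: R1 = 32; m = 23; remainder = value at the root: 5*(23)^2 - 8*(23)^1 + 7 = (2645) + (-184) + (7) = 2468; answer 2468
Part III: R2 = 2468; d = 4; total draws C(10,2) = 45; favorable C(6,2) = 15; P = 1/3; answer 1/3
Part IV: R3 = 1/3; threaded value p + q = 4; c = -25; -1*(-25)^2 + 8*(-25)^1 + 7 = (-625) + (-200) + (7) = -818; answer -818

-818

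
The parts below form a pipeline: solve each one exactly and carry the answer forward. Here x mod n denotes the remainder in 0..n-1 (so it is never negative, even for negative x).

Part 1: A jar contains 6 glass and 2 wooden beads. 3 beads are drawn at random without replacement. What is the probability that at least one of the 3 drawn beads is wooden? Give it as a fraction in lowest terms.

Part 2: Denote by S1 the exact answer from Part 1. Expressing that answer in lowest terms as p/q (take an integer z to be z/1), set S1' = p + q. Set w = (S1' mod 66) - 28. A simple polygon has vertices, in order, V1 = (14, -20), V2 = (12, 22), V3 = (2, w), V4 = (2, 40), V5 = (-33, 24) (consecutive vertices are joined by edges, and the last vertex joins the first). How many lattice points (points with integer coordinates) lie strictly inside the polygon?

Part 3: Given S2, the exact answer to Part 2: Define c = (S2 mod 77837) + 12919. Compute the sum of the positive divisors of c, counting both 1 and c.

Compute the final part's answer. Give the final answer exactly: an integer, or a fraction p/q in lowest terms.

Part 1: total draws C(8,3) = 56; complement C(6,3) = 20; favorable 56 - 20 = 36; P = 9/14; answer 9/14
Part 2: S1 = 9/14; threaded value p + q = 23; w = -5; cross terms: (14*22 - 12*-20)=548, (12*-5 - 2*22)=-104, (2*40 - 2*-5)=90, (2*24 - -33*40)=1368, (-33*-20 - 14*24)=324; twice the area = |2226| = 2226; area = 1113; boundary points = 2 + 1 + 45 + 1 + 1 = 50; strictly interior points = area - boundary/2 + 1 = 1089; answer 1089
Part 3: S2 = 1089; c = 14008; 14008 = 2^3 * 17 * 103; sigma = (1 + 2 + 4 + 8) * (1 + 17) * (1 + 103) = 15 * 18 * 104 = 28080; answer 28080

28080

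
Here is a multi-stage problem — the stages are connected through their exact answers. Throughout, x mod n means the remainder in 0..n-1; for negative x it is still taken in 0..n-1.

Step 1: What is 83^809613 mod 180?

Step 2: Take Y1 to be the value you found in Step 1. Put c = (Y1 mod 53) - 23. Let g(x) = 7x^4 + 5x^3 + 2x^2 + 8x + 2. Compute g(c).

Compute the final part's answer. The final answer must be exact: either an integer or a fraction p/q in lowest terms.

283138

Step 1: squarings mod 180: 83^1=83, 83^2=49, 83^4=61, 83^8=121, 83^16=61, 83^32=121, 83^64=61, 83^128=121, 83^256=61, 83^512=121, 83^1024=61, 83^2048=121, 83^4096=61, 83^8192=121, 83^16384=61, 83^32768=121, 83^65536=61, 83^131072=121, 83^262144=61, 83^524288=121; 83^809613 = 83^1 * 83^4 * 83^8 * 83^128 * 83^512 * 83^2048 * 83^4096 * 83^16384 * 83^262144 * 83^524288 = 143 (mod 180); answer 143
Step 2: Y1 = 143; c = 14; 7*(14)^4 + 5*(14)^3 + 2*(14)^2 + 8*(14)^1 + 2 = (268912) + (13720) + (392) + (112) + (2) = 283138; answer 283138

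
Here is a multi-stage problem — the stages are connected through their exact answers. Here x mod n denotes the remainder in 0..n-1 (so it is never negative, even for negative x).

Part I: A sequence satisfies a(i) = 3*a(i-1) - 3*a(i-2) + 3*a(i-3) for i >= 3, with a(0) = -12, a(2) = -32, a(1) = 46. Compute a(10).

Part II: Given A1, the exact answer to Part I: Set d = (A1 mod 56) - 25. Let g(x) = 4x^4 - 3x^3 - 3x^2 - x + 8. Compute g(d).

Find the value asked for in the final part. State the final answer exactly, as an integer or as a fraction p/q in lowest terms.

Part I: a(3) = 3*(-32) - 3*(46) + 3*(-12) = -270; iterating: a(3)=-270, a(4)=-576, a(5)=-1014, a(6)=-2124, a(7)=-5058, a(8)=-11844, a(9)=-26730, a(10)=-59832; answer -59832
Part II: A1 = -59832; d = 7; 4*(7)^4 - 3*(7)^3 - 3*(7)^2 - 1*(7)^1 + 8 = (9604) + (-1029) + (-147) + (-7) + (8) = 8429; answer 8429

8429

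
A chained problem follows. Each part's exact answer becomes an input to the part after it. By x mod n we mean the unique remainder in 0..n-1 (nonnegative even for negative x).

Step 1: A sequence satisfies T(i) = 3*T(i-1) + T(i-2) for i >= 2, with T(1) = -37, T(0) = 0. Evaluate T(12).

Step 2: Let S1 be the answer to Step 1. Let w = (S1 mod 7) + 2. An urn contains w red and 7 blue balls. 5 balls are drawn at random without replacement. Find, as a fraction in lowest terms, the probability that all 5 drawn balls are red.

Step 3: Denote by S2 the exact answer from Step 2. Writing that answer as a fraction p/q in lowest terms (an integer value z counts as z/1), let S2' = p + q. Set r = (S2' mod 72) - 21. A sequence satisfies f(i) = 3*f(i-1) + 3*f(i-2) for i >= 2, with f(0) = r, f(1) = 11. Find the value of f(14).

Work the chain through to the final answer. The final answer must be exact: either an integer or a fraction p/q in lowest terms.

-133496667

Step 1: T(2) = 3*(-37) + 1*(0) = -111; iterating: T(2)=-111, T(3)=-370, T(4)=-1221, T(5)=-4033, T(6)=-13320, T(7)=-43993, T(8)=-145299, T(9)=-479890, T(10)=-1584969, T(11)=-5234797, T(12)=-17289360; answer -17289360
Step 2: S1 = -17289360; w = 5; total draws C(12,5) = 792; favorable C(5,5) = 1; P = 1/792; answer 1/792
Step 3: S2 = 1/792; threaded value p + q = 793; r = -20; f(2) = 3*(11) + 3*(-20) = -27; iterating: f(2)=-27, f(3)=-48, f(4)=-225, f(5)=-819, f(6)=-3132, f(7)=-11853, f(8)=-44955, f(9)=-170424, f(10)=-646137, f(11)=-2449683, f(12)=-9287460, f(13)=-35211429, f(14)=-133496667; answer -133496667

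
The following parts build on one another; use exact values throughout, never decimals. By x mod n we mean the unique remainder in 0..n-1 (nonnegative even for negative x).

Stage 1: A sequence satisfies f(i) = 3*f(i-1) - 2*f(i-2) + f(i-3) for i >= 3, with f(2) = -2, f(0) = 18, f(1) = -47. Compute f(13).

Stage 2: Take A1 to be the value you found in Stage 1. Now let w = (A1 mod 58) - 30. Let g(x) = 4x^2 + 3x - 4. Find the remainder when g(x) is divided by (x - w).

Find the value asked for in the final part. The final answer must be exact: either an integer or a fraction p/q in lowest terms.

Stage 1: f(3) = 3*(-2) - 2*(-47) + 1*(18) = 106; iterating: f(3)=106, f(4)=275, f(5)=611, f(6)=1389, f(7)=3220, f(8)=7493, f(9)=17428, f(10)=40518, f(11)=94191, f(12)=218965, f(13)=509031; answer 509031
Stage 2: A1 = 509031; w = -7; remainder = value at the root: 4*(-7)^2 + 3*(-7)^1 - 4 = (196) + (-21) + (-4) = 171; answer 171

171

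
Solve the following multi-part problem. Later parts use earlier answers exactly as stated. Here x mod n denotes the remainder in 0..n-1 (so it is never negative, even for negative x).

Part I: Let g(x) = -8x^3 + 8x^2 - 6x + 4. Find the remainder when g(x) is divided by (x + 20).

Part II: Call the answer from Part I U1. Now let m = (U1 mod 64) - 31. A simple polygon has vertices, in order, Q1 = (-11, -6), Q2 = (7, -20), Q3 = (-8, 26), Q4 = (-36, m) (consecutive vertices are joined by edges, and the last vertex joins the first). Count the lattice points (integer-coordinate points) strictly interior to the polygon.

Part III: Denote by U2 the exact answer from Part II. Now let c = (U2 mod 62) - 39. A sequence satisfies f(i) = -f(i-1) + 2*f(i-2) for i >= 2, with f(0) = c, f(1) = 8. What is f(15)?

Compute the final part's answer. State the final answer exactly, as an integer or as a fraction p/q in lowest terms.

Part I: remainder = value at the root: -8*(-20)^3 + 8*(-20)^2 - 6*(-20)^1 + 4 = (64000) + (3200) + (120) + (4) = 67324; answer 67324
Part II: U1 = 67324; m = 29; cross terms: (-11*-20 - 7*-6)=262, (7*26 - -8*-20)=22, (-8*29 - -36*26)=704, (-36*-6 - -11*29)=535; twice the area = |1523| = 1523; area = 1523/2; boundary points = 2 + 1 + 1 + 5 = 9; strictly interior points = area - boundary/2 + 1 = 758; answer 758
Part III: U2 = 758; c = -25; f(2) = -1*(8) + 2*(-25) = -58; iterating: f(2)=-58, f(3)=74, f(4)=-190, f(5)=338, f(6)=-718, f(7)=1394, f(8)=-2830, f(9)=5618, f(10)=-11278, f(11)=22514, f(12)=-45070, f(13)=90098, f(14)=-180238, f(15)=360434; answer 360434

360434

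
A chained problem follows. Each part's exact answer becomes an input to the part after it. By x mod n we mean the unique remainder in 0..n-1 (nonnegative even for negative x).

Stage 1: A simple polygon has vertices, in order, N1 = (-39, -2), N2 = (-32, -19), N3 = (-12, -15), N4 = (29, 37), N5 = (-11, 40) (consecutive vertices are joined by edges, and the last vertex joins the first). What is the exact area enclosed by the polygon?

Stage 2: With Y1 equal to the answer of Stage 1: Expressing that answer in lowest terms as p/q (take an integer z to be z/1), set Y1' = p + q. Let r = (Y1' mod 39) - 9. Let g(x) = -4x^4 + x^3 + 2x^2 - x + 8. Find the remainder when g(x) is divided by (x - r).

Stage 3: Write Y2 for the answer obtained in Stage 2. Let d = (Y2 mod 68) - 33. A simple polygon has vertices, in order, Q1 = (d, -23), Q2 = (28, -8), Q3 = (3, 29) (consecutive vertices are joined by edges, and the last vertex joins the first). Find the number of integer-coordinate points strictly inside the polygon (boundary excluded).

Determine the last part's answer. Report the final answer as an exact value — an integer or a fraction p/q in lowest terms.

Stage 1: cross terms: (-39*-19 - -32*-2)=677, (-32*-15 - -12*-19)=252, (-12*37 - 29*-15)=-9, (29*40 - -11*37)=1567, (-11*-2 - -39*40)=1582; twice the area = |4069| = 4069; area = 4069/2; answer 4069/2
Stage 2: Y1 = 4069/2; threaded value p + q = 4071; r = 6; remainder = value at the root: -4*(6)^4 + 1*(6)^3 + 2*(6)^2 - 1*(6)^1 + 8 = (-5184) + (216) + (72) + (-6) + (8) = -4894; answer -4894
Stage 3: Y2 = -4894; d = -31; cross terms: (-31*-8 - 28*-23)=892, (28*29 - 3*-8)=836, (3*-23 - -31*29)=830; twice the area = |2558| = 2558; area = 1279; boundary points = 1 + 1 + 2 = 4; strictly interior points = area - boundary/2 + 1 = 1278; answer 1278

1278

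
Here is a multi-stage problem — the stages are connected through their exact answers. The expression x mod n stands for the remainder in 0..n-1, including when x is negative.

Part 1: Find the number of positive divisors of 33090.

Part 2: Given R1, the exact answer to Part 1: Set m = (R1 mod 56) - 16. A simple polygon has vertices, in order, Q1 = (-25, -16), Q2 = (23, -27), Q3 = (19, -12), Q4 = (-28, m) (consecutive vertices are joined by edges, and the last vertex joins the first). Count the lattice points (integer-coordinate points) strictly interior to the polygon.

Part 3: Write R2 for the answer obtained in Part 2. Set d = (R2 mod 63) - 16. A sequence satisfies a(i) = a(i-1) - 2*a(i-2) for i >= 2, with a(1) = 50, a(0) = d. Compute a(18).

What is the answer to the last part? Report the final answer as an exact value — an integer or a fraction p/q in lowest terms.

11838

Part 1: 33090 = 2 * 3 * 5 * 1103; number of divisors = (1+1) * (1+1) * (1+1) * (1+1) = 16; answer 16
Part 2: R1 = 16; m = 0; cross terms: (-25*-27 - 23*-16)=1043, (23*-12 - 19*-27)=237, (19*0 - -28*-12)=-336, (-28*-16 - -25*0)=448; twice the area = |1392| = 1392; area = 696; boundary points = 1 + 1 + 1 + 1 = 4; strictly interior points = area - boundary/2 + 1 = 695; answer 695
Part 3: R2 = 695; d = -14; a(2) = 1*(50) - 2*(-14) = 78; iterating: a(2)=78, a(3)=-22, a(4)=-178, a(5)=-134, a(6)=222, a(7)=490, a(8)=46, a(9)=-934, a(10)=-1026, a(11)=842, a(12)=2894, a(13)=1210, a(14)=-4578, a(15)=-6998, a(16)=2158, a(17)=16154, a(18)=11838; answer 11838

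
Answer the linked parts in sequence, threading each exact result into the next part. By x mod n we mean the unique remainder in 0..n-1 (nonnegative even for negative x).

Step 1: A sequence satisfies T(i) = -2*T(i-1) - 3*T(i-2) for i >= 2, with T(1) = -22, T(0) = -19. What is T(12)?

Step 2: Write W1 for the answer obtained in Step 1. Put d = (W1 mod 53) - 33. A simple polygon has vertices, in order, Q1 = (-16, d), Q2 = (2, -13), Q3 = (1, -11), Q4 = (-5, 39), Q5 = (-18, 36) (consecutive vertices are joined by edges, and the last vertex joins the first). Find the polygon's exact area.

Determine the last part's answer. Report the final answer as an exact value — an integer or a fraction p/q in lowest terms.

Step 1: T(2) = -2*(-22) - 3*(-19) = 101; iterating: T(2)=101, T(3)=-136, T(4)=-31, T(5)=470, T(6)=-847, T(7)=284, T(8)=1973, T(9)=-4798, T(10)=3677, T(11)=7040, T(12)=-25111; answer -25111
Step 2: W1 = -25111; d = -22; cross terms: (-16*-13 - 2*-22)=252, (2*-11 - 1*-13)=-9, (1*39 - -5*-11)=-16, (-5*36 - -18*39)=522, (-18*-22 - -16*36)=972; twice the area = |1721| = 1721; area = 1721/2; answer 1721/2

1721/2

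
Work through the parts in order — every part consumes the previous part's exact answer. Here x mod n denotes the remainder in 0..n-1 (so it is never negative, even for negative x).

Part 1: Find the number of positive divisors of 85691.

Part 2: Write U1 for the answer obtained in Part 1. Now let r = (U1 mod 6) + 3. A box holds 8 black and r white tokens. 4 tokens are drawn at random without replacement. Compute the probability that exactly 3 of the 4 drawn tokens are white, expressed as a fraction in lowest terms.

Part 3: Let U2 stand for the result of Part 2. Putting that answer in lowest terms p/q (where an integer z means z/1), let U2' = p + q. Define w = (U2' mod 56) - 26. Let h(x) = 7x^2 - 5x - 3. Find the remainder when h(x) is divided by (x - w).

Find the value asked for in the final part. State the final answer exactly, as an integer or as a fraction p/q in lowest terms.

2979

Part 1: 85691 is prime, so its only divisors are 1 and 85691; count = 2; answer 2
Part 2: U1 = 2; r = 5; total draws C(13,4) = 715; favorable C(5,3)*C(8,1) = 80; P = 16/143; answer 16/143
Part 3: U2 = 16/143; threaded value p + q = 159; w = 21; remainder = value at the root: 7*(21)^2 - 5*(21)^1 - 3 = (3087) + (-105) + (-3) = 2979; answer 2979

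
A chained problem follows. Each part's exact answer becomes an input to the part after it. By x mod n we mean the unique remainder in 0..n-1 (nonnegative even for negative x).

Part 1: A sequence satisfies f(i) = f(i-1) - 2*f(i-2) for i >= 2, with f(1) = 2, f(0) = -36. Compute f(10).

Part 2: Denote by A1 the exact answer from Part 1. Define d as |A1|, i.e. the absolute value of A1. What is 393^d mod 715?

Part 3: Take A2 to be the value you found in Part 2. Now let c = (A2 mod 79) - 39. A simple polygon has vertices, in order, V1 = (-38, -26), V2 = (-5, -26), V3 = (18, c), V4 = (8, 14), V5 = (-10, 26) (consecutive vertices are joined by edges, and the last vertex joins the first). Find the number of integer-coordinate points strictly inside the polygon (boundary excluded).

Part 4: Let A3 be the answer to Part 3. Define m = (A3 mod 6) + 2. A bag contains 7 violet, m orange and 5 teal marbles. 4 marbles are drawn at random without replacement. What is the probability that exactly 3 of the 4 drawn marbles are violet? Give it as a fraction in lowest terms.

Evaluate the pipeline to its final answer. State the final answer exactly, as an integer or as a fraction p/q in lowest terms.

35/323

Part 1: f(2) = 1*(2) - 2*(-36) = 74; iterating: f(2)=74, f(3)=70, f(4)=-78, f(5)=-218, f(6)=-62, f(7)=374, f(8)=498, f(9)=-250, f(10)=-1246; answer -1246
Part 2: A1 = -1246; d = 1246; squarings mod 715: 393^1=393, 393^2=9, 393^4=81, 393^8=126, 393^16=146, 393^32=581, 393^64=81, 393^128=126, 393^256=146, 393^512=581, 393^1024=81; 393^1246 = 393^2 * 393^4 * 393^8 * 393^16 * 393^64 * 393^128 * 393^1024 = 289 (mod 715); answer 289
Part 3: A2 = 289; c = 13; cross terms: (-38*-26 - -5*-26)=858, (-5*13 - 18*-26)=403, (18*14 - 8*13)=148, (8*26 - -10*14)=348, (-10*-26 - -38*26)=1248; twice the area = |3005| = 3005; area = 3005/2; boundary points = 33 + 1 + 1 + 6 + 4 = 45; strictly interior points = area - boundary/2 + 1 = 1481; answer 1481
Part 4: A3 = 1481; m = 7; total draws C(19,4) = 3876; favorable C(7,3)*C(12,1) = 420; P = 35/323; answer 35/323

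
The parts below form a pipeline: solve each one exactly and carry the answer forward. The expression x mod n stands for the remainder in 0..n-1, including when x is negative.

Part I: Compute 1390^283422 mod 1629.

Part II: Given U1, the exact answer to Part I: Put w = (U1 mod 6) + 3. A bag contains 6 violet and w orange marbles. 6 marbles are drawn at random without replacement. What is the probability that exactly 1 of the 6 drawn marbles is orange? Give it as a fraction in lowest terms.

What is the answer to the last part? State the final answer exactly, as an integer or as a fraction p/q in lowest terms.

Part I: squarings mod 1629: 1390^1=1390, 1390^2=106, 1390^4=1462, 1390^8=196, 1390^16=949, 1390^32=1393, 1390^64=310, 1390^128=1618, 1390^256=121, 1390^512=1609, 1390^1024=400, 1390^2048=358, 1390^4096=1102, 1390^8192=799, 1390^16384=1462, 1390^32768=196, 1390^65536=949, 1390^131072=1393, 1390^262144=310; 1390^283422 = 1390^2 * 1390^4 * 1390^8 * 1390^16 * 1390^256 * 1390^512 * 1390^4096 * 1390^16384 * 1390^262144 = 514 (mod 1629); answer 514
Part II: U1 = 514; w = 7; total draws C(13,6) = 1716; favorable C(7,1)*C(6,5) = 42; P = 7/286; answer 7/286

7/286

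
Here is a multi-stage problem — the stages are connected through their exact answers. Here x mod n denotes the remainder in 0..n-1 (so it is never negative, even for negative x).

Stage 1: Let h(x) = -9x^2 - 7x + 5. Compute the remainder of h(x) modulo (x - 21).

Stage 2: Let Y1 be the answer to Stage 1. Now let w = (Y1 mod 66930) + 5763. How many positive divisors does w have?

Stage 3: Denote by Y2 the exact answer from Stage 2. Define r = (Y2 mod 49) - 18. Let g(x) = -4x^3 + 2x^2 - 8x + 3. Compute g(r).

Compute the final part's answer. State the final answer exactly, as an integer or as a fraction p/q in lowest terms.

Stage 1: remainder = value at the root: -9*(21)^2 - 7*(21)^1 + 5 = (-3969) + (-147) + (5) = -4111; answer -4111
Stage 2: Y1 = -4111; w = 68582; 68582 = 2 * 53 * 647; number of divisors = (1+1) * (1+1) * (1+1) = 8; answer 8
Stage 3: Y2 = 8; r = -10; -4*(-10)^3 + 2*(-10)^2 - 8*(-10)^1 + 3 = (4000) + (200) + (80) + (3) = 4283; answer 4283

4283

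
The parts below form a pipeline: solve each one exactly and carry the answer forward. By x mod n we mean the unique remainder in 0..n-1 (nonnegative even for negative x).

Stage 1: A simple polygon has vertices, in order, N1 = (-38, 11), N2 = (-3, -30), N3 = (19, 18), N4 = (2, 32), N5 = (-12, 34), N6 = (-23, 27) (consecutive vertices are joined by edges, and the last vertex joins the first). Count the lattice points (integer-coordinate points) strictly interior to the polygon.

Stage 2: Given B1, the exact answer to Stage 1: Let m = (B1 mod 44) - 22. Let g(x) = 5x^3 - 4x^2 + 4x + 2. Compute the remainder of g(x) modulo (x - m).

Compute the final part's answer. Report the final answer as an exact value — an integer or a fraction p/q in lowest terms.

Stage 1: cross terms: (-38*-30 - -3*11)=1173, (-3*18 - 19*-30)=516, (19*32 - 2*18)=572, (2*34 - -12*32)=452, (-12*27 - -23*34)=458, (-23*11 - -38*27)=773; twice the area = |3944| = 3944; area = 1972; boundary points = 1 + 2 + 1 + 2 + 1 + 1 = 8; strictly interior points = area - boundary/2 + 1 = 1969; answer 1969
Stage 2: B1 = 1969; m = 11; remainder = value at the root: 5*(11)^3 - 4*(11)^2 + 4*(11)^1 + 2 = (6655) + (-484) + (44) + (2) = 6217; answer 6217

6217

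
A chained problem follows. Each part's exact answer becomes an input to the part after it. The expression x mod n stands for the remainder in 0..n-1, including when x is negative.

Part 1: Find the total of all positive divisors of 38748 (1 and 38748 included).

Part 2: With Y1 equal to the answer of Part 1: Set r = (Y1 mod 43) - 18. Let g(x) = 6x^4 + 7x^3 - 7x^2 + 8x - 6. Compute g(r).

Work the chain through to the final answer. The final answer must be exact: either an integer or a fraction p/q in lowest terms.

11600

Part 1: 38748 = 2^2 * 3 * 3229; sigma = (1 + 2 + 4) * (1 + 3) * (1 + 3229) = 7 * 4 * 3230 = 90440; answer 90440
Part 2: Y1 = 90440; r = -7; 6*(-7)^4 + 7*(-7)^3 - 7*(-7)^2 + 8*(-7)^1 - 6 = (14406) + (-2401) + (-343) + (-56) + (-6) = 11600; answer 11600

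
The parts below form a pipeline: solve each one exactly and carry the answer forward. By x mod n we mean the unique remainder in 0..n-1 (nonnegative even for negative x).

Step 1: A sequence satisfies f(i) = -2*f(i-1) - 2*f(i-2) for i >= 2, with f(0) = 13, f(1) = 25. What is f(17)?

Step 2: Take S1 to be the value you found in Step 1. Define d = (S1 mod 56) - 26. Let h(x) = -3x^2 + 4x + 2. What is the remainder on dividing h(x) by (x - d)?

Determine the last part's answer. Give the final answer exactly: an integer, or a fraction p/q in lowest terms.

Step 1: f(2) = -2*(25) - 2*(13) = -76; iterating: f(2)=-76, f(3)=102, f(4)=-52, f(5)=-100, f(6)=304, f(7)=-408, f(8)=208, f(9)=400, f(10)=-1216, f(11)=1632, f(12)=-832, f(13)=-1600, f(14)=4864, f(15)=-6528, f(16)=3328, f(17)=6400; answer 6400
Step 2: S1 = 6400; d = -10; remainder = value at the root: -3*(-10)^2 + 4*(-10)^1 + 2 = (-300) + (-40) + (2) = -338; answer -338

-338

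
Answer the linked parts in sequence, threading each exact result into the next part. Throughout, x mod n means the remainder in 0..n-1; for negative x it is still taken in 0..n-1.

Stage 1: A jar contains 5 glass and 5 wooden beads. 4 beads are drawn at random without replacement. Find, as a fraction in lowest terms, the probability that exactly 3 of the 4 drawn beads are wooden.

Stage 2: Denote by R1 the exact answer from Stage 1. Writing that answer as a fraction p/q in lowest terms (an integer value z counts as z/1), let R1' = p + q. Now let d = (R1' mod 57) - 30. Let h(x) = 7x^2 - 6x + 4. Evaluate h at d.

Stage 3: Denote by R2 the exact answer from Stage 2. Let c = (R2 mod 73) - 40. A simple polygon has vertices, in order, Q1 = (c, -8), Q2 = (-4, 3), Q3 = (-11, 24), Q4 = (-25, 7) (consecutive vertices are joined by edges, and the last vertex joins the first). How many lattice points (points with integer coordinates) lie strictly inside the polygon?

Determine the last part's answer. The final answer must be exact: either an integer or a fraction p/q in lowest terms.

Stage 1: total draws C(10,4) = 210; favorable C(5,3)*C(5,1) = 50; P = 5/21; answer 5/21
Stage 2: R1 = 5/21; threaded value p + q = 26; d = -4; 7*(-4)^2 - 6*(-4)^1 + 4 = (112) + (24) + (4) = 140; answer 140
Stage 3: R2 = 140; c = 27; cross terms: (27*3 - -4*-8)=49, (-4*24 - -11*3)=-63, (-11*7 - -25*24)=523, (-25*-8 - 27*7)=11; twice the area = |520| = 520; area = 260; boundary points = 1 + 7 + 1 + 1 = 10; strictly interior points = area - boundary/2 + 1 = 256; answer 256

256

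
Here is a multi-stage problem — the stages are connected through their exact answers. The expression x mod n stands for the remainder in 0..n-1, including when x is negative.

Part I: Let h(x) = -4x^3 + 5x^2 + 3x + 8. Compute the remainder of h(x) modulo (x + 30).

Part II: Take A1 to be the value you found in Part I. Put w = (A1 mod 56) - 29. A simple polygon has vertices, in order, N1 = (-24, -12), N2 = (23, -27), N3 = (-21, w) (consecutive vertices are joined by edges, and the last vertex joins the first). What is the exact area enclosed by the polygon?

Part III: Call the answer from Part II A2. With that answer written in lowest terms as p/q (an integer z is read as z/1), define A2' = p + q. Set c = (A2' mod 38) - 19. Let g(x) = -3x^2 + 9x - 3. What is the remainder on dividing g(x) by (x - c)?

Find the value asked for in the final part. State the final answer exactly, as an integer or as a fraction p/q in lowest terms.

-543

Part I: remainder = value at the root: -4*(-30)^3 + 5*(-30)^2 + 3*(-30)^1 + 8 = (108000) + (4500) + (-90) + (8) = 112418; answer 112418
Part II: A1 = 112418; w = -3; cross terms: (-24*-27 - 23*-12)=924, (23*-3 - -21*-27)=-636, (-21*-12 - -24*-3)=180; twice the area = |468| = 468; area = 234; answer 234
Part III: A2 = 234; threaded value p + q = 235; c = -12; remainder = value at the root: -3*(-12)^2 + 9*(-12)^1 - 3 = (-432) + (-108) + (-3) = -543; answer -543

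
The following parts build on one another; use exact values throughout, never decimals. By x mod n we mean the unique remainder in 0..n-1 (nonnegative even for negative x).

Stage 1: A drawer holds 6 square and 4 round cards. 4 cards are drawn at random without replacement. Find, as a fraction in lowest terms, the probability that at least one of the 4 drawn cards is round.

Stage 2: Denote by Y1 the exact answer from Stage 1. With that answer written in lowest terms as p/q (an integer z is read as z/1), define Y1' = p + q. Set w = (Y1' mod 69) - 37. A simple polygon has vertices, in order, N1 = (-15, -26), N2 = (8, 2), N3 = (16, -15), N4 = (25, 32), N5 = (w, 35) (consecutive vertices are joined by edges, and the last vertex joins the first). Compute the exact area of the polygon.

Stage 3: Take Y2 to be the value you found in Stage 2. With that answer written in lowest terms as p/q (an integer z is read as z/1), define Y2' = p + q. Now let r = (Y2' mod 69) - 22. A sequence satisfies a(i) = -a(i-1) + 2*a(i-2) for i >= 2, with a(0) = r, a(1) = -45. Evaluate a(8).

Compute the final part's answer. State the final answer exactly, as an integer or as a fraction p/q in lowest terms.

7609

Stage 1: total draws C(10,4) = 210; complement C(6,4) = 15; favorable 210 - 15 = 195; P = 13/14; answer 13/14
Stage 2: Y1 = 13/14; threaded value p + q = 27; w = -10; cross terms: (-15*2 - 8*-26)=178, (8*-15 - 16*2)=-152, (16*32 - 25*-15)=887, (25*35 - -10*32)=1195, (-10*-26 - -15*35)=785; twice the area = |2893| = 2893; area = 2893/2; answer 2893/2
Stage 3: Y2 = 2893/2; threaded value p + q = 2895; r = 44; a(2) = -1*(-45) + 2*(44) = 133; iterating: a(2)=133, a(3)=-223, a(4)=489, a(5)=-935, a(6)=1913, a(7)=-3783, a(8)=7609; answer 7609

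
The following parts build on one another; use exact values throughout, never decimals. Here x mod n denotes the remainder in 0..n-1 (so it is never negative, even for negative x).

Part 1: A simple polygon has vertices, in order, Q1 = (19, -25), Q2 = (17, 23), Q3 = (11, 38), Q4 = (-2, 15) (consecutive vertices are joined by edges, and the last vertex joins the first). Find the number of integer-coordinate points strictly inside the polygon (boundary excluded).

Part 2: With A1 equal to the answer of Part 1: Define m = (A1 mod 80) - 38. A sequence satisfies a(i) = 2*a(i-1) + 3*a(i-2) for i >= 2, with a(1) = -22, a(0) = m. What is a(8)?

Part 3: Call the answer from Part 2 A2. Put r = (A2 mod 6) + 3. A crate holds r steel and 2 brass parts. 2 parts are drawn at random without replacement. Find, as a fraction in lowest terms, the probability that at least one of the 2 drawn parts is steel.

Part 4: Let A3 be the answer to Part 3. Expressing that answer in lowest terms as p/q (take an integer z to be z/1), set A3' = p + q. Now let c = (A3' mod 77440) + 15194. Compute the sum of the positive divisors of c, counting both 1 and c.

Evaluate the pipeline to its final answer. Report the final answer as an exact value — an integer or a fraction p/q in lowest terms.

19008

Part 1: cross terms: (19*23 - 17*-25)=862, (17*38 - 11*23)=393, (11*15 - -2*38)=241, (-2*-25 - 19*15)=-235; twice the area = |1261| = 1261; area = 1261/2; boundary points = 2 + 3 + 1 + 1 = 7; strictly interior points = area - boundary/2 + 1 = 628; answer 628
Part 2: A1 = 628; m = 30; a(2) = 2*(-22) + 3*(30) = 46; iterating: a(2)=46, a(3)=26, a(4)=190, a(5)=458, a(6)=1486, a(7)=4346, a(8)=13150; answer 13150
Part 3: A2 = 13150; r = 7; total draws C(9,2) = 36; complement C(2,2) = 1; favorable 36 - 1 = 35; P = 35/36; answer 35/36
Part 4: A3 = 35/36; threaded value p + q = 71; c = 15265; 15265 = 5 * 43 * 71; sigma = (1 + 5) * (1 + 43) * (1 + 71) = 6 * 44 * 72 = 19008; answer 19008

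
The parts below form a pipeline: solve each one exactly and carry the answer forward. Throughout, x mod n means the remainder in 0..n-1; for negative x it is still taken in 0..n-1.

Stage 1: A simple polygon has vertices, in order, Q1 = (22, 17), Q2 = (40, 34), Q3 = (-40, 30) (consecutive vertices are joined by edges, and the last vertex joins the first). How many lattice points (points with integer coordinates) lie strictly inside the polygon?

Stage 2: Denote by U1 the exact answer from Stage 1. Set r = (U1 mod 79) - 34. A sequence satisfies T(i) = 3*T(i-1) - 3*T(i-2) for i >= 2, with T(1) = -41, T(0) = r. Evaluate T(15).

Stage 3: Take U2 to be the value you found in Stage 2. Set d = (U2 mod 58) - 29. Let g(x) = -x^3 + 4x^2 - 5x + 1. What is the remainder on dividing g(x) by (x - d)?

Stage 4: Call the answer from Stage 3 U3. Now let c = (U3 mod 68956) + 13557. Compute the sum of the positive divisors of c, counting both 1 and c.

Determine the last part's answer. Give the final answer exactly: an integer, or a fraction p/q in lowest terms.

Stage 1: cross terms: (22*34 - 40*17)=68, (40*30 - -40*34)=2560, (-40*17 - 22*30)=-1340; twice the area = |1288| = 1288; area = 644; boundary points = 1 + 4 + 1 = 6; strictly interior points = area - boundary/2 + 1 = 642; answer 642
Stage 2: U1 = 642; r = -24; T(2) = 3*(-41) - 3*(-24) = -51; iterating: T(2)=-51, T(3)=-30, T(4)=63, T(5)=279, T(6)=648, T(7)=1107, T(8)=1377, T(9)=810, T(10)=-1701, T(11)=-7533, T(12)=-17496, T(13)=-29889, T(14)=-37179, T(15)=-21870; answer -21870
Stage 3: U2 = -21870; d = 25; remainder = value at the root: -1*(25)^3 + 4*(25)^2 - 5*(25)^1 + 1 = (-15625) + (2500) + (-125) + (1) = -13249; answer -13249
Stage 4: U3 = -13249; c = 69264; 69264 = 2^4 * 3^2 * 13 * 37; sigma = (1 + 2 + 4 + 8 + 16) * (1 + 3 + 9) * (1 + 13) * (1 + 37) = 31 * 13 * 14 * 38 = 214396; answer 214396

214396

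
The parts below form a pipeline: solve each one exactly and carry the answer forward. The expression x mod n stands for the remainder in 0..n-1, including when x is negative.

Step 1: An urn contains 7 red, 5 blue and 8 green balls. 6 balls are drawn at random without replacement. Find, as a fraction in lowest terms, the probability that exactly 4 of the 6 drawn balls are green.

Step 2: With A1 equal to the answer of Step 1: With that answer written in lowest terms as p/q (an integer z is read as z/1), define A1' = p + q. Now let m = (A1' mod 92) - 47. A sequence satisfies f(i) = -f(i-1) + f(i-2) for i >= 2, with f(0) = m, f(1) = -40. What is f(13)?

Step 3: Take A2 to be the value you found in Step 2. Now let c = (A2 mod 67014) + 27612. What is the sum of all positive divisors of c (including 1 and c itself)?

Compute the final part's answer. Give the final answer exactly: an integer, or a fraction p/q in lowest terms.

122292

Step 1: total draws C(20,6) = 38760; favorable C(8,4)*C(12,2) = 4620; P = 77/646; answer 77/646
Step 2: A1 = 77/646; threaded value p + q = 723; m = 32; f(2) = -1*(-40) + 1*(32) = 72; iterating: f(2)=72, f(3)=-112, f(4)=184, f(5)=-296, f(6)=480, f(7)=-776, f(8)=1256, f(9)=-2032, f(10)=3288, f(11)=-5320, f(12)=8608, f(13)=-13928; answer -13928
Step 3: A2 = -13928; c = 80698; 80698 = 2 * 157 * 257; sigma = (1 + 2) * (1 + 157) * (1 + 257) = 3 * 158 * 258 = 122292; answer 122292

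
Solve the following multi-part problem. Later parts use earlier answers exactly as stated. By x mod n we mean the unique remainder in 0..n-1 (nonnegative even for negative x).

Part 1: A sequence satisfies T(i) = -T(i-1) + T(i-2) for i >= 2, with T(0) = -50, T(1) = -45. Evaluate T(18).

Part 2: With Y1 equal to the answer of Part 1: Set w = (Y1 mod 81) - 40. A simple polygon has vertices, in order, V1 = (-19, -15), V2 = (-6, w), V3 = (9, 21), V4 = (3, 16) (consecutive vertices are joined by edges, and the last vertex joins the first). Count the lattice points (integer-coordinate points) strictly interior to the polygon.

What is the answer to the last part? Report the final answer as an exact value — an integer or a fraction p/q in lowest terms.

Part 1: T(2) = -1*(-45) + 1*(-50) = -5; iterating: T(2)=-5, T(3)=-40, T(4)=35, T(5)=-75, T(6)=110, T(7)=-185, T(8)=295, T(9)=-480, T(10)=775, T(11)=-1255, T(12)=2030, T(13)=-3285, T(14)=5315, T(15)=-8600, T(16)=13915, T(17)=-22515, T(18)=36430; answer 36430
Part 2: Y1 = 36430; w = 21; cross terms: (-19*21 - -6*-15)=-489, (-6*21 - 9*21)=-315, (9*16 - 3*21)=81, (3*-15 - -19*16)=259; twice the area = |-464| = 464; area = 232; boundary points = 1 + 15 + 1 + 1 = 18; strictly interior points = area - boundary/2 + 1 = 224; answer 224

224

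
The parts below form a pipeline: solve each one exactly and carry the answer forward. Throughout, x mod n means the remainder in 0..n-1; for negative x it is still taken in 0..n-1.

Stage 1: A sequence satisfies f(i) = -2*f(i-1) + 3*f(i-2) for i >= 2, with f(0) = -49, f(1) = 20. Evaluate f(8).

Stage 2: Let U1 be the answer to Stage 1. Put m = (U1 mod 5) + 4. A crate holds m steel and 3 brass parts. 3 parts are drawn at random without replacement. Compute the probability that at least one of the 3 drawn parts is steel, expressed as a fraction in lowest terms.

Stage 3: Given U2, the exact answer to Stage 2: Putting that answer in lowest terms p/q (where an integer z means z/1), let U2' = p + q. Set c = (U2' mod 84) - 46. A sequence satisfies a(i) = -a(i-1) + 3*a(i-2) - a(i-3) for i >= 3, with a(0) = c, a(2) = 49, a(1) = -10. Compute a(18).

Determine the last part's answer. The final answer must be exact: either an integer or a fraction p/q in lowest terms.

Stage 1: f(2) = -2*(20) + 3*(-49) = -187; iterating: f(2)=-187, f(3)=434, f(4)=-1429, f(5)=4160, f(6)=-12607, f(7)=37694, f(8)=-113209; answer -113209
Stage 2: U1 = -113209; m = 5; total draws C(8,3) = 56; complement C(3,3) = 1; favorable 56 - 1 = 55; P = 55/56; answer 55/56
Stage 3: U2 = 55/56; threaded value p + q = 111; c = -19; a(3) = -1*(49) + 3*(-10) - 1*(-19) = -60; iterating: a(3)=-60, a(4)=217, a(5)=-446, a(6)=1157, a(7)=-2712, a(8)=6629, a(9)=-15922, a(10)=38521, a(11)=-92916, a(12)=224401, a(13)=-541670, a(14)=1307789, a(15)=-3157200, a(16)=7622237, a(17)=-18401626, a(18)=44425537; answer 44425537

44425537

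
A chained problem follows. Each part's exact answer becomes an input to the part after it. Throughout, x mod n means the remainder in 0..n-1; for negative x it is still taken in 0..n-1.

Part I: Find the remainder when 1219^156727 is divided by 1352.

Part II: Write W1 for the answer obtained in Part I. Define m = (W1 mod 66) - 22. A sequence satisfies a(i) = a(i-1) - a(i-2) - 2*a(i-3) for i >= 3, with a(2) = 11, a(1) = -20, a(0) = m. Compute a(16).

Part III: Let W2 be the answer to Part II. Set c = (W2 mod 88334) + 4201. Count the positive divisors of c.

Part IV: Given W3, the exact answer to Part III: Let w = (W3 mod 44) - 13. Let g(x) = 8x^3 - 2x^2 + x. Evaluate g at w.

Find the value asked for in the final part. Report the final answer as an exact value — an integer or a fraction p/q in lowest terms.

Part I: squarings mod 1352: 1219^1=1219, 1219^2=113, 1219^4=601, 1219^8=217, 1219^16=1121, 1219^32=633, 1219^64=497, 1219^128=945, 1219^256=705, 1219^512=841, 1219^1024=185, 1219^2048=425, 1219^4096=809, 1219^8192=113, 1219^16384=601, 1219^32768=217, 1219^65536=1121, 1219^131072=633; 1219^156727 = 1219^1 * 1219^2 * 1219^4 * 1219^16 * 1219^32 * 1219^1024 * 1219^8192 * 1219^16384 * 1219^131072 = 179 (mod 1352); answer 179
Part II: W1 = 179; m = 25; a(3) = 1*(11) - 1*(-20) - 2*(25) = -19; iterating: a(3)=-19, a(4)=10, a(5)=7, a(6)=35, a(7)=8, a(8)=-41, a(9)=-119, a(10)=-94, a(11)=107, a(12)=439, a(13)=520, a(14)=-133, a(15)=-1531, a(16)=-2438; answer -2438
Part III: W2 = -2438; c = 90097; 90097 = 7 * 61 * 211; number of divisors = (1+1) * (1+1) * (1+1) = 8; answer 8
Part IV: W3 = 8; w = -5; 8*(-5)^3 - 2*(-5)^2 + 1*(-5)^1 = (-1000) + (-50) + (-5) = -1055; answer -1055

-1055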